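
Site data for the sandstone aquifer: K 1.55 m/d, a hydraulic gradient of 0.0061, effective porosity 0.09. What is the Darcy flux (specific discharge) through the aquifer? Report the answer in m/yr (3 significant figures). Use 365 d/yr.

Specific discharge q = 1.55 × 0.0061 = 0.009455 m/d
   = 0.009455 × 365 = 3.45 m/yr

3.45 m/yr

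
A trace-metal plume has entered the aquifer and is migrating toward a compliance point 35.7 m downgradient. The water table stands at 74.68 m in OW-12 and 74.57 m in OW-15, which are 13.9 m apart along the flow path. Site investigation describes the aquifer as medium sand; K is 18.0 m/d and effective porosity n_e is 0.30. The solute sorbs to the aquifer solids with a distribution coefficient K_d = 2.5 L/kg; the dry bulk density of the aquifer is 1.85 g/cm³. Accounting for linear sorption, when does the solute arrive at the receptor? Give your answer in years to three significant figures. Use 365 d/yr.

Hydraulic gradient i = (74.68 − 74.57) / 13.9 = 0.11 / 13.9 = 0.007914
Specific discharge q = 18.0 × 0.007914 = 0.1424 m/d
Seepage velocity v = q / n = 0.1424 / 0.30 = 0.4748 m/d
Retardation R = 1 + ρ_b·K_d/n = 1 + 1.85×2.5/0.30 = 16.42
Contaminant velocity v_c = v/R = 0.4748/16.42 = 0.02892 m/d
t = L/v_c = 35.7/0.02892 = 1234 d
   = 1234/365 = 3.38 yr

3.38 years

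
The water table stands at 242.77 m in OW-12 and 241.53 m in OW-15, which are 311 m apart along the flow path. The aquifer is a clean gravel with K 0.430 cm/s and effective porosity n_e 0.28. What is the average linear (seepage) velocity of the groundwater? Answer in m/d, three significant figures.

5.29 m/d

Hydraulic gradient i = (242.77 − 241.53) / 311 = 1.24 / 311 = 0.003987
K = 0.430 cm/s × 864 = 371.5 m/d
q = Ki = 371.5 × 0.003987 = 1.481 m/d
v = Ki/n = 371.5·0.003987/0.28 = 5.290 m/d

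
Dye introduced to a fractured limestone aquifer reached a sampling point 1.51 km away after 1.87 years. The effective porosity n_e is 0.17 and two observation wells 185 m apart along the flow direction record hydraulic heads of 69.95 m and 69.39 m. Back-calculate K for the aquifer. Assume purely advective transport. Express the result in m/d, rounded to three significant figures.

Hydraulic gradient i = (69.95 − 69.39) / 185 = 0.56 / 185 = 0.003027
t = 1.87 years = 682.6 d
L = 1.51 km = 1510 m
v = L / t = 1510 / 682.6 = 2.212 m/d
K = v · n / i = 2.212 × 0.17 / 0.003027 = 124 m/d

124 m/d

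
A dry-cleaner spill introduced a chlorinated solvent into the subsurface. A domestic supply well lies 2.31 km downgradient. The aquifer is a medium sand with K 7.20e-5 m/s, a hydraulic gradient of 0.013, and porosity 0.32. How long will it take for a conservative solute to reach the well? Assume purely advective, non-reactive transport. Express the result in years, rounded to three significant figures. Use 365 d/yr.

K = 7.20e-5 m/s × 86400 s/d = 6.221 m/d
Specific discharge q = 6.221 × 0.013 = 0.08087 m/d
v_s = q/n_e = 0.08087/0.32 = 0.2527 m/d
L = 2.31 km = 2310 m
t = L / v = 2310 / 0.2527 = 9141 d
   = 9141 / 365 = 25.0 yr

25.0 years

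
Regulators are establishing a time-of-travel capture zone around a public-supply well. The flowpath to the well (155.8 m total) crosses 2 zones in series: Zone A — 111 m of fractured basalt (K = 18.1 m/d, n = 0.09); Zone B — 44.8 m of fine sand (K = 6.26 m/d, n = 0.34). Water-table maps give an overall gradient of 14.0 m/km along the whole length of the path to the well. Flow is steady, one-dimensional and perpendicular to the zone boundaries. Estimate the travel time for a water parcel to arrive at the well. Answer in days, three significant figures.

154 days

For zones in series the flux q is common to all zones; the equivalent conductivity is the harmonic (thickness-weighted) mean, K_eq = L_total / Σ(L_j/K_j).
Σ(L/K) = 111/18.1 + 44.8/6.26 = 6.133 + 7.157 = 13.29 d
K_eq = L_total / Σ(L/K) = 155.8 / 13.29 = 11.72 m/d
q = K_eq · i = 11.72 × 0.014 = 0.1641 m/d (same in every zone)
Zone A: v = q/n = 0.1641/0.09 = 1.824 m/d → t_A = 111/1.824 = 60.86 d
Zone B: v = q/n = 0.1641/0.34 = 0.4827 m/d → t_B = 44.8/0.4827 = 92.80 d
Total t = 60.86 + 92.80 = 153.7 d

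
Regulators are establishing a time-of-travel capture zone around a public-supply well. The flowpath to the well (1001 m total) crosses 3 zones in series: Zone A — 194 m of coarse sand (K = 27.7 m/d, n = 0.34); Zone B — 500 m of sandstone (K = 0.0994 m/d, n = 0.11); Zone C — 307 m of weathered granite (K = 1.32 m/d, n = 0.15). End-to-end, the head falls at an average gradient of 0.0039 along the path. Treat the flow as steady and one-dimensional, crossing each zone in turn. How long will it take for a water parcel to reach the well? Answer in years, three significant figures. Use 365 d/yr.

Steady 1-D flow in series ⇒ the Darcy flux q is identical in every zone and the zone head losses add (resistances L/K in series).
Σ(L/K) = 194/27.7 + 500/0.0994 + 307/1.32 = 7.004 + 5030 + 232.6 = 5270 d
K_eq = L_total / Σ(L/K) = 1001 / 5270 = 0.1900 m/d
q = K_eq · i = 0.1900 × 0.0039 = 7.408e-4 m/d (same in every zone)
Zone A: v = q/n = 7.408e-4/0.34 = 0.002179 m/d → t_A = 194/0.002179 = 89040 d
Zone B: v = q/n = 7.408e-4/0.11 = 0.006735 m/d → t_B = 500/0.006735 = 74240 d
Zone C: v = q/n = 7.408e-4/0.15 = 0.004939 m/d → t_C = 307/0.004939 = 62160 d
Total t = 89040 + 74240 + 62160 = 225400 d
   = 225400 / 365 = 618 yr

618 years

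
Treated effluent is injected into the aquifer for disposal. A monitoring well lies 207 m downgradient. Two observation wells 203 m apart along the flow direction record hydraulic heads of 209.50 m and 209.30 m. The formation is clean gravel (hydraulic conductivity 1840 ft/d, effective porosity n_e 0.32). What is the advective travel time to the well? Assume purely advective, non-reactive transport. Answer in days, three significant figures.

Hydraulic gradient i = (209.50 − 209.30) / 203 = 0.20 / 203 = 9.852e-4
K = 1840 ft/d × 0.3048 = 560.8 m/d
q = Ki = 560.8 × 9.852e-4 = 0.5525 m/d
Seepage velocity v = q / n = 0.5525 / 0.32 = 1.727 m/d
t = L / v = 207 / 1.727 = 119.9 d

120 days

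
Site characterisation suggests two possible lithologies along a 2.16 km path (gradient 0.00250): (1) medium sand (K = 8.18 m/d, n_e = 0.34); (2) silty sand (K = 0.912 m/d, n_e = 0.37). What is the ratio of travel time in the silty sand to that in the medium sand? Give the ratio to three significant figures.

Unit 1 (medium sand): v = 8.18×0.0025/0.34 = 0.06015 m/d, t = 2160/0.06015 = 35910 d
Unit 2 (silty sand): v = 0.912×0.0025/0.37 = 0.006162 m/d, t = 2160/0.006162 = 350500 d
t(silty sand) / t(medium sand) = 350500/35910 = 9.76

9.76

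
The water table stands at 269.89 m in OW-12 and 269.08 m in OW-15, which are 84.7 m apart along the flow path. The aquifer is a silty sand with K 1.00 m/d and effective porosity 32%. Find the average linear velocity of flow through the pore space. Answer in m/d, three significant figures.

0.0299 m/d

Hydraulic gradient i = (269.89 − 269.08) / 84.7 = 0.81 / 84.7 = 0.009563
q = Ki = 1.00 × 0.009563 = 0.009563 m/d
v = Ki/n = 1.00·0.009563/0.32 = 0.02988 m/d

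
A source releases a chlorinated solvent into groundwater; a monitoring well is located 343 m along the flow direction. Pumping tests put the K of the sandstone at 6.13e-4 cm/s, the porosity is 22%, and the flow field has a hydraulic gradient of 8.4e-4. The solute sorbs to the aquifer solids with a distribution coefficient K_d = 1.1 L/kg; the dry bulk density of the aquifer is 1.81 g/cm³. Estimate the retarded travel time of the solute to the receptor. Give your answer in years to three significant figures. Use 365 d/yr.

4670 years

K = 6.13e-4 cm/s × 864 = 0.5296 m/d
Specific discharge q = 0.5296 × 8.4e-4 = 4.449e-4 m/d
v = Ki/n = 0.5296·8.4e-4/0.22 = 0.002022 m/d
Retardation R = 1 + ρ_b·K_d/n = 1 + 1.81×1.1/0.22 = 10.05
Contaminant velocity v_c = v/R = 0.002022/10.05 = 2.012e-4 m/d
t = L/v_c = 343/2.012e-4 = 1.705e6 d
   = 1.705e6/365 = 4670 yr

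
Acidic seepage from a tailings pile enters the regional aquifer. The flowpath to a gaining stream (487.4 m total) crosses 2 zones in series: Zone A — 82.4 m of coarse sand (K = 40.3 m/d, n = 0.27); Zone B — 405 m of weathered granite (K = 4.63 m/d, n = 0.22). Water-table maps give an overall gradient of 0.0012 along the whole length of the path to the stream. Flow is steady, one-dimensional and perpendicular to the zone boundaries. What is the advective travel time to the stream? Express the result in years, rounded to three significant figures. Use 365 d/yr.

46.7 years

For zones in series the flux q is common to all zones; the equivalent conductivity is the harmonic (thickness-weighted) mean, K_eq = L_total / Σ(L_j/K_j).
Σ(L/K) = 82.4/40.3 + 405/4.63 = 2.045 + 87.47 = 89.52 d
K_eq = L_total / Σ(L/K) = 487.4 / 89.52 = 5.445 m/d
q = K_eq · i = 5.445 × 0.0012 = 0.006534 m/d (same in every zone)
Zone A: v = q/n = 0.006534/0.27 = 0.02420 m/d → t_A = 82.4/0.02420 = 3405 d
Zone B: v = q/n = 0.006534/0.22 = 0.02970 m/d → t_B = 405/0.02970 = 13640 d
Total t = 3405 + 13640 = 17040 d
   = 17040 / 365 = 46.7 yr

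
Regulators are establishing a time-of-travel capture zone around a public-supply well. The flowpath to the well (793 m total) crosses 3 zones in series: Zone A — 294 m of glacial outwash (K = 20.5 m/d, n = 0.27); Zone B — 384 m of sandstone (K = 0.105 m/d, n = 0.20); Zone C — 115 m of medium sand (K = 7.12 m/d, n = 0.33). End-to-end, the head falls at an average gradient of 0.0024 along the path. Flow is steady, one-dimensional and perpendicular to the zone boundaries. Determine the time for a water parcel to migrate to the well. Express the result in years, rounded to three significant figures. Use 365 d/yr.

Steady 1-D flow in series ⇒ the Darcy flux q is identical in every zone and the zone head losses add (resistances L/K in series).
Σ(L/K) = 294/20.5 + 384/0.105 + 115/7.12 = 14.34 + 3657 + 16.15 = 3688 d
K_eq = L_total / Σ(L/K) = 793 / 3688 = 0.2150 m/d
q = K_eq · i = 0.2150 × 0.0024 = 5.161e-4 m/d (same in every zone)
Zone A: v = q/n = 5.161e-4/0.27 = 0.001911 m/d → t_A = 294/0.001911 = 153800 d
Zone B: v = q/n = 5.161e-4/0.20 = 0.002581 m/d → t_B = 384/0.002581 = 148800 d
Zone C: v = q/n = 5.161e-4/0.33 = 0.001564 m/d → t_C = 115/0.001564 = 73530 d
Total t = 153800 + 148800 + 73530 = 376100 d
   = 376100 / 365 = 1030 yr

1030 years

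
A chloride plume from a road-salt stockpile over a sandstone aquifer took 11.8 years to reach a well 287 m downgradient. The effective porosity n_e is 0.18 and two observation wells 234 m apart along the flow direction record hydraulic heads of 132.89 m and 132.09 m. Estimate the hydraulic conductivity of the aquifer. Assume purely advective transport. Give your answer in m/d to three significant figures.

3.51 m/d

Hydraulic gradient i = (132.89 − 132.09) / 234 = 0.80 / 234 = 0.003419
t = 11.8 years = 4307 d
v = L / t = 287 / 4307 = 0.06664 m/d
K = v · n / i = 0.06664 × 0.18 / 0.003419 = 3.51 m/d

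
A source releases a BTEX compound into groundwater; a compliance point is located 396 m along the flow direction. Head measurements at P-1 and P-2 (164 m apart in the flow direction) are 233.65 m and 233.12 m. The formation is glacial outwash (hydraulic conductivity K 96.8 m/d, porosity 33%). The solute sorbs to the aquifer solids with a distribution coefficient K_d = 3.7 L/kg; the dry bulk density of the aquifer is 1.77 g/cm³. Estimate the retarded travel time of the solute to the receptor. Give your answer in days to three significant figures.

8710 days

Hydraulic gradient i = (233.65 − 233.12) / 164 = 0.53 / 164 = 0.003232
q = Ki = 96.8 × 0.003232 = 0.3128 m/d
v_s = q/n_e = 0.3128/0.33 = 0.9480 m/d
Retardation R = 1 + ρ_b·K_d/n = 1 + 1.77×3.7/0.33 = 20.85
Contaminant velocity v_c = v/R = 0.9480/20.85 = 0.04548 m/d
t = L/v_c = 396/0.04548 = 8708 d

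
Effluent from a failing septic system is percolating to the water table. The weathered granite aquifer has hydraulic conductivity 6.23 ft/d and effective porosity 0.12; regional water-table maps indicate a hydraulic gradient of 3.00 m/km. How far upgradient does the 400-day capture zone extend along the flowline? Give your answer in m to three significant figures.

19.0 m

K = 6.23 ft/d × 0.3048 = 1.899 m/d
Specific discharge q = 1.899 × 0.0030 = 0.005697 m/d
Seepage velocity v = q / n = 0.005697 / 0.12 = 0.04747 m/d
L = v × T = 0.04747 × 400 = 18.99 m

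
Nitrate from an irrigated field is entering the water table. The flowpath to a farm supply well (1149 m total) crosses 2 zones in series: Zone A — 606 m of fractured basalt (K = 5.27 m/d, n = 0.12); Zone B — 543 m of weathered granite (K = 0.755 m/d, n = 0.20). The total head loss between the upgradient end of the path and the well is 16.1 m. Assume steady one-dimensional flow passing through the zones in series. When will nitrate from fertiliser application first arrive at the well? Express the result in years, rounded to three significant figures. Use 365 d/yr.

25.7 years

Continuity: the same q passes through each zone, so ΔH = q·Σ(L_j/K_j) — the zones act as resistances in series.
Σ(L/K) = 606/5.27 + 543/0.755 = 115.0 + 719.2 = 834.2 d
q = ΔH / Σ(L/K) = 16.1 / 834.2 = 0.01930 m/d (same in every zone)
Zone A: v = q/n = 0.01930/0.12 = 0.1608 m/d → t_A = 606/0.1608 = 3768 d
Zone B: v = q/n = 0.01930/0.20 = 0.09650 m/d → t_B = 543/0.09650 = 5627 d
Total t = 3768 + 5627 = 9395 d
   = 9395 / 365 = 25.7 yr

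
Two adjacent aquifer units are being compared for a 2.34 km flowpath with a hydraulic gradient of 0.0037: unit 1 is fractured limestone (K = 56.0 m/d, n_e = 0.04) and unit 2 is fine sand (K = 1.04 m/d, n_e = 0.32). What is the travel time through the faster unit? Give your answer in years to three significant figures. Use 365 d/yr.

1.24 years

Unit 1 (fractured limestone): v = 56.0×0.0037/0.04 = 5.180 m/d, t = 2340/5.180 = 451.7 d
Unit 2 (fine sand): v = 1.04×0.0037/0.32 = 0.01203 m/d, t = 2340/0.01203 = 194600 d
Faster: 451.7 d / 365 = 1.24 yr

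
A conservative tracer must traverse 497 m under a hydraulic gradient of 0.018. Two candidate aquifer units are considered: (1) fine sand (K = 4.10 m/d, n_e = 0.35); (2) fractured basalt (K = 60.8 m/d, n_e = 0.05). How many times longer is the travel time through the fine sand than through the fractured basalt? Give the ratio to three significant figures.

Unit 1 (fine sand): v = 4.10×0.018/0.35 = 0.2109 m/d, t = 497/0.2109 = 2357 d
Unit 2 (fractured basalt): v = 60.8×0.018/0.05 = 21.89 m/d, t = 497/21.89 = 22.71 d
t(fine sand) / t(fractured basalt) = 2357/22.71 = 104

104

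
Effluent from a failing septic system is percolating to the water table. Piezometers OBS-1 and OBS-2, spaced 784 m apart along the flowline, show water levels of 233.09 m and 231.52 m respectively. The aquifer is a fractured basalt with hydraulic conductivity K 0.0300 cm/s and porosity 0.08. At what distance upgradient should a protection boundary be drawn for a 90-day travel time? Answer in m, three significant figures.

Hydraulic gradient i = (233.09 − 231.52) / 784 = 1.57 / 784 = 0.002003
K = 0.0300 cm/s × 864 = 25.92 m/d
Darcy flux q = K·i = 25.92 × 0.002003 = 0.05191 m/d
v = Ki/n = 25.92·0.002003/0.08 = 0.6488 m/d
L = v × T = 0.6488 × 90 = 58.39 m

58.4 m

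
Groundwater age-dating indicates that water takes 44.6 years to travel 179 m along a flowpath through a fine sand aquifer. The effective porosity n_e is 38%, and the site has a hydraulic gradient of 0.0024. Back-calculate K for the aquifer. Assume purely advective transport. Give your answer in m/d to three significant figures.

t = 44.6 years = 16280 d
v = L / t = 179 / 16280 = 0.01100 m/d
K = v · n / i = 0.01100 × 0.38 / 0.0024 = 1.74 m/d

1.74 m/d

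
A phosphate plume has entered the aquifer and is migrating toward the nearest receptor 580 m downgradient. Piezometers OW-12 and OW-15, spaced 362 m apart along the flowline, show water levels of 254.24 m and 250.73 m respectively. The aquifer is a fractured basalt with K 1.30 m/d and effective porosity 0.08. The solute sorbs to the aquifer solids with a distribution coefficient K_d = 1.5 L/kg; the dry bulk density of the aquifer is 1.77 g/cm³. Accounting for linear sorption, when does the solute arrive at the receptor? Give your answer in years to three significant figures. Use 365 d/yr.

345 years

Hydraulic gradient i = (254.24 − 250.73) / 362 = 3.51 / 362 = 0.009696
Darcy flux q = K·i = 1.30 × 0.009696 = 0.01260 m/d
v_s = q/n_e = 0.01260/0.08 = 0.1576 m/d
Retardation R = 1 + ρ_b·K_d/n = 1 + 1.77×1.5/0.08 = 34.19
Contaminant velocity v_c = v/R = 0.1576/34.19 = 0.004609 m/d
t = L/v_c = 580/0.004609 = 125800 d
   = 125800/365 = 345 yr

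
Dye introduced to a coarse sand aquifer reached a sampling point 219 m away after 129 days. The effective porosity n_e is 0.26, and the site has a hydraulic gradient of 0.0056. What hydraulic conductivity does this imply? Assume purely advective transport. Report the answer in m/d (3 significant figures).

v = L / t = 219 / 129 = 1.698 m/d
K = v · n / i = 1.698 × 0.26 / 0.0056 = 78.8 m/d

78.8 m/d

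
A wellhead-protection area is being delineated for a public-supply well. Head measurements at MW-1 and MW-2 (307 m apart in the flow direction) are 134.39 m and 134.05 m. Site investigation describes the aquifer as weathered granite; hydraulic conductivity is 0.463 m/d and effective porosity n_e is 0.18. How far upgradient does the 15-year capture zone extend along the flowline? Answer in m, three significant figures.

15.6 m

Hydraulic gradient i = (134.39 − 134.05) / 307 = 0.34 / 307 = 0.001107
q = Ki = 0.463 × 0.001107 = 5.128e-4 m/d
v = Ki/n = 0.463·0.001107/0.18 = 0.002849 m/d
T = 15 yr × 365 = 5475 d
L = v × T = 0.002849 × 5475 = 15.60 m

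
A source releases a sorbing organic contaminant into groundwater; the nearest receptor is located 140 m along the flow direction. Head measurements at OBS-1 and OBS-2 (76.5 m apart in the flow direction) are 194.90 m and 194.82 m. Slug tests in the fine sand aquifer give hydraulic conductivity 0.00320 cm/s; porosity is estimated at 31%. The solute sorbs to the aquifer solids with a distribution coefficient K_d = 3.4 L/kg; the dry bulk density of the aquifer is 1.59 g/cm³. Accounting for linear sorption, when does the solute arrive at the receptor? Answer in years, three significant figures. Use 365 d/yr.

758 years

Hydraulic gradient i = (194.90 − 194.82) / 76.5 = 0.08 / 76.5 = 0.001046
K = 0.00320 cm/s × 864 = 2.765 m/d
Specific discharge q = 2.765 × 0.001046 = 0.002891 m/d
Seepage velocity v = q / n = 0.002891 / 0.31 = 0.009327 m/d
Retardation R = 1 + ρ_b·K_d/n = 1 + 1.59×3.4/0.31 = 18.44
Contaminant velocity v_c = v/R = 0.009327/18.44 = 5.058e-4 m/d
t = L/v_c = 140/5.058e-4 = 276800 d
   = 276800/365 = 758 yr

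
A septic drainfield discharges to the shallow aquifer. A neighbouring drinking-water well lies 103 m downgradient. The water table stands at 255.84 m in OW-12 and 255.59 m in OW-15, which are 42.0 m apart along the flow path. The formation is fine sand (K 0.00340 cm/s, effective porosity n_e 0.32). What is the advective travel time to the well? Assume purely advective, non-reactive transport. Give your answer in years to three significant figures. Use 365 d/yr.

5.16 years

Hydraulic gradient i = (255.84 − 255.59) / 42.0 = 0.25 / 42.0 = 0.005952
K = 0.00340 cm/s × 864 = 2.938 m/d
Darcy flux q = K·i = 2.938 × 0.005952 = 0.01749 m/d
Average linear velocity = 0.01749 / 0.32 = 0.05464 m/d
t = L / v = 103 / 0.05464 = 1885 d
   = 1885 / 365 = 5.16 yr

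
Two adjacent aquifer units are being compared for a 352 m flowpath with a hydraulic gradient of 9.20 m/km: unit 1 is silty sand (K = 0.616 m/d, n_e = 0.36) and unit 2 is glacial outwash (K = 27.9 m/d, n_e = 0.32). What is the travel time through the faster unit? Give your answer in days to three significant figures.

Unit 1 (silty sand): v = 0.616×0.0092/0.36 = 0.01574 m/d, t = 352/0.01574 = 22360 d
Unit 2 (glacial outwash): v = 27.9×0.0092/0.32 = 0.8021 m/d, t = 352/0.8021 = 438.8 d
Faster unit: t = 439 d

439 days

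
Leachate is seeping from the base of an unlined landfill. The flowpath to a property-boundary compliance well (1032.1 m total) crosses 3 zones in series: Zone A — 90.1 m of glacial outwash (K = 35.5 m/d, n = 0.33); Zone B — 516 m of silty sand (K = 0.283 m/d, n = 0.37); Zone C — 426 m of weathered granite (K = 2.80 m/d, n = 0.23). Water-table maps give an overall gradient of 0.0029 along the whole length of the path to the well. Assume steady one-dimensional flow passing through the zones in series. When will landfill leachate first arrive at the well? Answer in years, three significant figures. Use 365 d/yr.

577 years

For zones in series the flux q is common to all zones; the equivalent conductivity is the harmonic (thickness-weighted) mean, K_eq = L_total / Σ(L_j/K_j).
Σ(L/K) = 90.1/35.5 + 516/0.283 + 426/2.80 = 2.538 + 1823 + 152.1 = 1978 d
K_eq = L_total / Σ(L/K) = 1032.1 / 1978 = 0.5218 m/d
q = K_eq · i = 0.5218 × 0.0029 = 0.001513 m/d (same in every zone)
Zone A: v = q/n = 0.001513/0.33 = 0.004585 m/d → t_A = 90.1/0.004585 = 19650 d
Zone B: v = q/n = 0.001513/0.37 = 0.004090 m/d → t_B = 516/0.004090 = 126200 d
Zone C: v = q/n = 0.001513/0.23 = 0.006579 m/d → t_C = 426/0.006579 = 64750 d
Total t = 19650 + 126200 + 64750 = 210600 d
   = 210600 / 365 = 577 yr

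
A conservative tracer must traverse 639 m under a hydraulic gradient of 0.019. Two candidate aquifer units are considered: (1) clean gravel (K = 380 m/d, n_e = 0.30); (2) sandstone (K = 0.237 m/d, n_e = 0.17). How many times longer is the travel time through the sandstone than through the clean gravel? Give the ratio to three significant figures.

909

Unit 1 (clean gravel): v = 380×0.019/0.30 = 24.07 m/d, t = 639/24.07 = 26.55 d
Unit 2 (sandstone): v = 0.237×0.019/0.17 = 0.02649 m/d, t = 639/0.02649 = 24120 d
t(sandstone) / t(clean gravel) = 24120/26.55 = 909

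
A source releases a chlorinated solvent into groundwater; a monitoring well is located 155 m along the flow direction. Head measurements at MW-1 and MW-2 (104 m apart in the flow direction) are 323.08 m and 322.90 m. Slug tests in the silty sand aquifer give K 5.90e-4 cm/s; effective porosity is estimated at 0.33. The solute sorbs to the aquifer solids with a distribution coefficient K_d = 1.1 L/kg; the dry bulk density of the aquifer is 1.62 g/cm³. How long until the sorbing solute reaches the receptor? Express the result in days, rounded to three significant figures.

371000 days

Hydraulic gradient i = (323.08 − 322.90) / 104 = 0.18 / 104 = 0.001731
K = 5.90e-4 cm/s × 864 = 0.5098 m/d
Specific discharge q = 0.5098 × 0.001731 = 8.823e-4 m/d
Seepage velocity v = q / n = 8.823e-4 / 0.33 = 0.002674 m/d
Retardation R = 1 + ρ_b·K_d/n = 1 + 1.62×1.1/0.33 = 6.400
Contaminant velocity v_c = v/R = 0.002674/6.400 = 4.177e-4 m/d
t = L/v_c = 155/4.177e-4 = 371000 d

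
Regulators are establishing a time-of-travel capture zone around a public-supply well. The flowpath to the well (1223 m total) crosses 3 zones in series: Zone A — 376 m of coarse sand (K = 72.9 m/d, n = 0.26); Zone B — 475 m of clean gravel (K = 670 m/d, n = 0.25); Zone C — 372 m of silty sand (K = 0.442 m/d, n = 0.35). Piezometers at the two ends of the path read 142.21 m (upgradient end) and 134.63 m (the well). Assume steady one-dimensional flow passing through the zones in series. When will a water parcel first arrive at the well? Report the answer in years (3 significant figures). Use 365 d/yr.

106 years

Total head drop ΔH = 142.21 − 134.63 = 7.58 m
Continuity: the same q passes through each zone, so ΔH = q·Σ(L_j/K_j) — the zones act as resistances in series.
Σ(L/K) = 376/72.9 + 475/670 + 372/0.442 = 5.158 + 0.7090 + 841.6 = 847.5 d
q = ΔH / Σ(L/K) = 7.58 / 847.5 = 0.008944 m/d (same in every zone)
Zone A: v = q/n = 0.008944/0.26 = 0.03440 m/d → t_A = 376/0.03440 = 10930 d
Zone B: v = q/n = 0.008944/0.25 = 0.03578 m/d → t_B = 475/0.03578 = 13280 d
Zone C: v = q/n = 0.008944/0.35 = 0.02555 m/d → t_C = 372/0.02555 = 14560 d
Total t = 10930 + 13280 + 14560 = 38760 d
   = 38760 / 365 = 106 yr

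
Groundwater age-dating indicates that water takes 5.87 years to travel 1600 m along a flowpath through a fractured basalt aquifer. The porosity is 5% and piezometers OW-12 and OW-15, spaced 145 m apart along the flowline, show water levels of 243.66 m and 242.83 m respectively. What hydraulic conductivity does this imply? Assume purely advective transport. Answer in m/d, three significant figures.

Hydraulic gradient i = (243.66 − 242.83) / 145 = 0.83 / 145 = 0.005724
t = 5.87 years = 2143 d
v = L / t = 1600 / 2143 = 0.7468 m/d
K = v · n / i = 0.7468 × 0.05 / 0.005724 = 6.52 m/d

6.52 m/d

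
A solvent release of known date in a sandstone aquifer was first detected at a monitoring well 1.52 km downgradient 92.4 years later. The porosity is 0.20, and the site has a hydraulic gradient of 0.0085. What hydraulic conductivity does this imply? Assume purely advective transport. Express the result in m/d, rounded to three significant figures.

1.06 m/d

t = 92.4 years = 33730 d
L = 1.52 km = 1520 m
v = L / t = 1520 / 33730 = 0.04507 m/d
K = v · n / i = 0.04507 × 0.20 / 0.0085 = 1.06 m/d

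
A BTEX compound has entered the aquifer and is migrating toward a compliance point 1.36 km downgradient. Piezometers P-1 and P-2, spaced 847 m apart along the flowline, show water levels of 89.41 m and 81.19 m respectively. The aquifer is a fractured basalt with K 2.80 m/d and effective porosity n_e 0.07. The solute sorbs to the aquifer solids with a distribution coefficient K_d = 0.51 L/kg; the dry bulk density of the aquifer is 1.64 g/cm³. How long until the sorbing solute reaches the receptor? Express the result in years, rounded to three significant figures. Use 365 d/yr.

Hydraulic gradient i = (89.41 − 81.19) / 847 = 8.22 / 847 = 0.009705
Darcy flux q = K·i = 2.80 × 0.009705 = 0.02717 m/d
Seepage velocity v = q / n = 0.02717 / 0.07 = 0.3882 m/d
Retardation R = 1 + ρ_b·K_d/n = 1 + 1.64×0.51/0.07 = 12.95
Contaminant velocity v_c = v/R = 0.3882/12.95 = 0.02998 m/d
L = 1.36 km = 1360 m
t = L/v_c = 1360/0.02998 = 45360 d
   = 45360/365 = 124 yr

124 years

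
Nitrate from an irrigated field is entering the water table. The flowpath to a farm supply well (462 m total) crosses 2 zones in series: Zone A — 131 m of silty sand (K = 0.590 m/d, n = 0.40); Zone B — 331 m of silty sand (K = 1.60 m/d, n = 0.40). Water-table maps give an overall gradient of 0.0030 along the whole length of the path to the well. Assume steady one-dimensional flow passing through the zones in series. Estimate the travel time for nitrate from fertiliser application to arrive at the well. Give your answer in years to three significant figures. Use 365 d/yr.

For zones in series the flux q is common to all zones; the equivalent conductivity is the harmonic (thickness-weighted) mean, K_eq = L_total / Σ(L_j/K_j).
Σ(L/K) = 131/0.590 + 331/1.60 = 222.0 + 206.9 = 428.9 d
K_eq = L_total / Σ(L/K) = 462 / 428.9 = 1.077 m/d
q = K_eq · i = 1.077 × 0.0030 = 0.003231 m/d (same in every zone)
Zone A: v = q/n = 0.003231/0.40 = 0.008079 m/d → t_A = 131/0.008079 = 16220 d
Zone B: v = q/n = 0.003231/0.40 = 0.008079 m/d → t_B = 331/0.008079 = 40970 d
Total t = 16220 + 40970 = 57190 d
   = 57190 / 365 = 157 yr

157 years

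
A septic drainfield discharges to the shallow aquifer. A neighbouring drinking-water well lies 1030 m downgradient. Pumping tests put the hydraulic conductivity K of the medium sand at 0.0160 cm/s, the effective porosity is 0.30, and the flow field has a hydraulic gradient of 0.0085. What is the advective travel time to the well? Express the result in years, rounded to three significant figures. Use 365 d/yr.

7.20 years

K = 0.0160 cm/s × 864 = 13.82 m/d
Specific discharge q = 13.82 × 0.0085 = 0.1175 m/d
v_s = q/n_e = 0.1175/0.30 = 0.3917 m/d
t = L / v = 1030 / 0.3917 = 2630 d
   = 2630 / 365 = 7.20 yr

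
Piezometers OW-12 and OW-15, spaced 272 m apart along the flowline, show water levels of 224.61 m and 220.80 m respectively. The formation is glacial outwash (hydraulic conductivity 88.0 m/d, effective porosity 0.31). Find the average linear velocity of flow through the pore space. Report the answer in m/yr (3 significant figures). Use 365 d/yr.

Hydraulic gradient i = (224.61 − 220.80) / 272 = 3.81 / 272 = 0.01401
q = Ki = 88.0 × 0.01401 = 1.233 m/d
Average linear velocity = 1.233 / 0.31 = 3.976 m/d
   = 3.976 × 365 = 1450 m/yr

1450 m/yr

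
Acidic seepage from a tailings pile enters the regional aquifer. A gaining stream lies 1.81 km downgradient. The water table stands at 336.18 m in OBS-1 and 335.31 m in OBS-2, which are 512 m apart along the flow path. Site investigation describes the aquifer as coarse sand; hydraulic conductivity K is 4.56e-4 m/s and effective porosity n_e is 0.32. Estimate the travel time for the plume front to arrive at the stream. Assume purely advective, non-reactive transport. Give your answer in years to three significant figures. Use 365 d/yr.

23.7 years

Hydraulic gradient i = (336.18 − 335.31) / 512 = 0.87 / 512 = 0.001699
K = 4.56e-4 m/s × 86400 s/d = 39.40 m/d
Specific discharge q = 39.40 × 0.001699 = 0.06695 m/d
Seepage velocity v = q / n = 0.06695 / 0.32 = 0.2092 m/d
L = 1.81 km = 1810 m
t = L / v = 1810 / 0.2092 = 8652 d
   = 8652 / 365 = 23.7 yr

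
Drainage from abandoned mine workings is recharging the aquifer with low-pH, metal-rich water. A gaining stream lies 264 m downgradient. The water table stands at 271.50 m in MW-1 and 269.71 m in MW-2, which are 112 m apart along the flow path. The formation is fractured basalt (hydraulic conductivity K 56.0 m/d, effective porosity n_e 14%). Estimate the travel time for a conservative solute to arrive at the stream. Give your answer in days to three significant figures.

Hydraulic gradient i = (271.50 − 269.71) / 112 = 1.79 / 112 = 0.01598
Darcy flux q = K·i = 56.0 × 0.01598 = 0.8950 m/d
Average linear velocity = 0.8950 / 0.14 = 6.393 m/d
t = L / v = 264 / 6.393 = 41.30 d

41.3 days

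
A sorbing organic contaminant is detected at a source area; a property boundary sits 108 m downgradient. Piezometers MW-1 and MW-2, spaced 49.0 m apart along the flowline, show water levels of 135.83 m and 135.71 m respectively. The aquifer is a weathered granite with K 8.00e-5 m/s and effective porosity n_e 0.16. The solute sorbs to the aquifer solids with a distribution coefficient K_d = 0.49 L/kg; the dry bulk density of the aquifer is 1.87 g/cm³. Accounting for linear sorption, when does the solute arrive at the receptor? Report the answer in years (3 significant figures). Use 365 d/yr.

Hydraulic gradient i = (135.83 − 135.71) / 49.0 = 0.12 / 49.0 = 0.002449
K = 8.00e-5 m/s × 86400 s/d = 6.912 m/d
q = Ki = 6.912 × 0.002449 = 0.01693 m/d
v = Ki/n = 6.912·0.002449/0.16 = 0.1058 m/d
Retardation R = 1 + ρ_b·K_d/n = 1 + 1.87×0.49/0.16 = 6.727
Contaminant velocity v_c = v/R = 0.1058/6.727 = 0.01573 m/d
t = L/v_c = 108/0.01573 = 6867 d
   = 6867/365 = 18.8 yr

18.8 years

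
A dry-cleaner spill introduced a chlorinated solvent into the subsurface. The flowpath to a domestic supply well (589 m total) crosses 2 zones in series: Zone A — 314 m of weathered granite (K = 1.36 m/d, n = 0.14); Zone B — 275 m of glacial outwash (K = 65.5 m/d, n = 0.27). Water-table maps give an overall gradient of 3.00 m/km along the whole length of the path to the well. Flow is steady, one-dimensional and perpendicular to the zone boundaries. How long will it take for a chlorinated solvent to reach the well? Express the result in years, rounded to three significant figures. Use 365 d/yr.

43.1 years

Steady 1-D flow in series ⇒ the Darcy flux q is identical in every zone and the zone head losses add (resistances L/K in series).
Σ(L/K) = 314/1.36 + 275/65.5 = 230.9 + 4.198 = 235.1 d
K_eq = L_total / Σ(L/K) = 589 / 235.1 = 2.506 m/d
q = K_eq · i = 2.506 × 0.0030 = 0.007517 m/d (same in every zone)
Zone A: v = q/n = 0.007517/0.14 = 0.05369 m/d → t_A = 314/0.05369 = 5848 d
Zone B: v = q/n = 0.007517/0.27 = 0.02784 m/d → t_B = 275/0.02784 = 9878 d
Total t = 5848 + 9878 = 15730 d
   = 15730 / 365 = 43.1 yr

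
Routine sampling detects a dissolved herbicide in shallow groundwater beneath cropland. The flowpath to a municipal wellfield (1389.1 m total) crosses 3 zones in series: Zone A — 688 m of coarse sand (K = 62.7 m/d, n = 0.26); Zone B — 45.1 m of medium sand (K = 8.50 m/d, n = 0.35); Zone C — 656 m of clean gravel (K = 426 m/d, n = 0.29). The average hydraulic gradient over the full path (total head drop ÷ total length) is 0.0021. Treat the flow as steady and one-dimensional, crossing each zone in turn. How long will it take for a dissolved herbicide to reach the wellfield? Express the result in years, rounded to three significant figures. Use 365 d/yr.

Steady 1-D flow in series ⇒ the Darcy flux q is identical in every zone and the zone head losses add (resistances L/K in series).
Σ(L/K) = 688/62.7 + 45.1/8.50 + 656/426 = 10.97 + 5.306 + 1.540 = 17.82 d
K_eq = L_total / Σ(L/K) = 1389.1 / 17.82 = 77.96 m/d
q = K_eq · i = 77.96 × 0.0021 = 0.1637 m/d (same in every zone)
Zone A: v = q/n = 0.1637/0.26 = 0.6297 m/d → t_A = 688/0.6297 = 1093 d
Zone B: v = q/n = 0.1637/0.35 = 0.4677 m/d → t_B = 45.1/0.4677 = 96.42 d
Zone C: v = q/n = 0.1637/0.29 = 0.5645 m/d → t_C = 656/0.5645 = 1162 d
Total t = 1093 + 96.42 + 1162 = 2351 d
   = 2351 / 365 = 6.44 yr

6.44 years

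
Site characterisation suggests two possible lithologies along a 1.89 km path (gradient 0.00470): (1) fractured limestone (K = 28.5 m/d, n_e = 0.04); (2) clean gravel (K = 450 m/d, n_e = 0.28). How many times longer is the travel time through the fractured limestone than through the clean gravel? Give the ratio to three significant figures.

2.26

Unit 1 (fractured limestone): v = 28.5×0.0047/0.04 = 3.349 m/d, t = 1890/3.349 = 564.4 d
Unit 2 (clean gravel): v = 450×0.0047/0.28 = 7.554 m/d, t = 1890/7.554 = 250.2 d
t(fractured limestone) / t(clean gravel) = 564.4/250.2 = 2.26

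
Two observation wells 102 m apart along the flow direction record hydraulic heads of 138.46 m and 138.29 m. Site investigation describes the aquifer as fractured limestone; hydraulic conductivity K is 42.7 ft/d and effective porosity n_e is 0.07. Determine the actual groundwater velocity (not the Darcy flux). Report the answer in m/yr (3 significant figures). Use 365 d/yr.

Hydraulic gradient i = (138.46 − 138.29) / 102 = 0.17 / 102 = 0.001667
K = 42.7 ft/d × 0.3048 = 13.01 m/d
Darcy flux q = K·i = 13.01 × 0.001667 = 0.02169 m/d
v_s = q/n_e = 0.02169/0.07 = 0.3099 m/d
   = 0.3099 × 365 = 113 m/yr

113 m/yr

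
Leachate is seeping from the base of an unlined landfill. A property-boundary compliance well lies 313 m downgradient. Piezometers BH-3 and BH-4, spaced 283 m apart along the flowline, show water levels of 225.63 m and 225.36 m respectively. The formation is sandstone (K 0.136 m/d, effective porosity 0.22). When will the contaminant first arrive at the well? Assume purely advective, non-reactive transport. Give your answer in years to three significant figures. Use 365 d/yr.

1450 years

Hydraulic gradient i = (225.63 − 225.36) / 283 = 0.27 / 283 = 9.541e-4
Darcy flux q = K·i = 0.136 × 9.541e-4 = 1.298e-4 m/d
v = Ki/n = 0.136·9.541e-4/0.22 = 5.898e-4 m/d
t = L / v = 313 / 5.898e-4 = 530700 d
   = 530700 / 365 = 1450 yr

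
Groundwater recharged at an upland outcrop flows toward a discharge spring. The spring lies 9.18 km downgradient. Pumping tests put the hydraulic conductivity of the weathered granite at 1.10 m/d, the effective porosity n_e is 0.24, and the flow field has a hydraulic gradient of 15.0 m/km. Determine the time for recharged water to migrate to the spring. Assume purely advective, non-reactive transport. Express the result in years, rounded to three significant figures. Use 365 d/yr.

q = Ki = 1.10 × 0.015 = 0.01650 m/d
v_s = q/n_e = 0.01650/0.24 = 0.06875 m/d
L = 9.18 km = 9180 m
t = L / v = 9180 / 0.06875 = 133500 d
   = 133500 / 365 = 366 yr

366 years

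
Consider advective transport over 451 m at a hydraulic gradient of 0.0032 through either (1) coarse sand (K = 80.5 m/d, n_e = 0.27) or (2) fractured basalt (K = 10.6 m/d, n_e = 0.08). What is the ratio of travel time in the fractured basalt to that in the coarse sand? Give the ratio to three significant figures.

2.25

Unit 1 (coarse sand): v = 80.5×0.0032/0.27 = 0.9541 m/d, t = 451/0.9541 = 472.7 d
Unit 2 (fractured basalt): v = 10.6×0.0032/0.08 = 0.4240 m/d, t = 451/0.4240 = 1064 d
t(fractured basalt) / t(coarse sand) = 1064/472.7 = 2.25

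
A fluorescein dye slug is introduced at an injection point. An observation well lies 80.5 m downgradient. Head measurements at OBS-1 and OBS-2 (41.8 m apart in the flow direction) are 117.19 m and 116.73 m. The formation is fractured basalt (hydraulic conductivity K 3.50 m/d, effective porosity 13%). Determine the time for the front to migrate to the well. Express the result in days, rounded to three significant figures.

Hydraulic gradient i = (117.19 − 116.73) / 41.8 = 0.46 / 41.8 = 0.01100
Darcy flux q = K·i = 3.50 × 0.01100 = 0.03852 m/d
Average linear velocity = 0.03852 / 0.13 = 0.2963 m/d
t = L / v = 80.5 / 0.2963 = 271.7 d

272 days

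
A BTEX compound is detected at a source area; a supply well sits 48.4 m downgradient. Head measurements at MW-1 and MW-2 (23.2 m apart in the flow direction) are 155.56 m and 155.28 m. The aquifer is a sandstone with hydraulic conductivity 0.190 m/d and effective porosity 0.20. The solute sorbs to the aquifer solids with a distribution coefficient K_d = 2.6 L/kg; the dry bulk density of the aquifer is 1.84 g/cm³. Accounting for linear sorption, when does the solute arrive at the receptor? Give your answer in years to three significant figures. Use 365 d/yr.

288 years

Hydraulic gradient i = (155.56 − 155.28) / 23.2 = 0.28 / 23.2 = 0.01207
Specific discharge q = 0.190 × 0.01207 = 0.002293 m/d
Average linear velocity = 0.002293 / 0.20 = 0.01147 m/d
Retardation R = 1 + ρ_b·K_d/n = 1 + 1.84×2.6/0.20 = 24.92
Contaminant velocity v_c = v/R = 0.01147/24.92 = 4.601e-4 m/d
t = L/v_c = 48.4/4.601e-4 = 105200 d
   = 105200/365 = 288 yr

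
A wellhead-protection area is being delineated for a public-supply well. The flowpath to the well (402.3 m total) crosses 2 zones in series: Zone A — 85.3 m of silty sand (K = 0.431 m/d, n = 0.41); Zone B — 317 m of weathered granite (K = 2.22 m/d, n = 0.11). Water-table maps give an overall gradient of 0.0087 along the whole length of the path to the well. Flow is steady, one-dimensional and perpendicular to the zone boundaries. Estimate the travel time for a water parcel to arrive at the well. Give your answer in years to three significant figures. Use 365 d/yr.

Steady 1-D flow in series ⇒ the Darcy flux q is identical in every zone and the zone head losses add (resistances L/K in series).
Σ(L/K) = 85.3/0.431 + 317/2.22 = 197.9 + 142.8 = 340.7 d
K_eq = L_total / Σ(L/K) = 402.3 / 340.7 = 1.181 m/d
q = K_eq · i = 1.181 × 0.0087 = 0.01027 m/d (same in every zone)
Zone A: v = q/n = 0.01027/0.41 = 0.02506 m/d → t_A = 85.3/0.02506 = 3404 d
Zone B: v = q/n = 0.01027/0.11 = 0.09339 m/d → t_B = 317/0.09339 = 3394 d
Total t = 3404 + 3394 = 6799 d
   = 6799 / 365 = 18.6 yr

18.6 years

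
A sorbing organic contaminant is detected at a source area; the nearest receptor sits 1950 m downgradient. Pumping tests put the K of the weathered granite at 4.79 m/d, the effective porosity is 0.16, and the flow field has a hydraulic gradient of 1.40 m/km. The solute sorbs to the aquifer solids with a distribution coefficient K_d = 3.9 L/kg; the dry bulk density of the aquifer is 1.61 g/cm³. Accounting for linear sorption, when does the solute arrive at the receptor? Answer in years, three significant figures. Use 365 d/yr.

Darcy flux q = K·i = 4.79 × 0.0014 = 0.006706 m/d
Seepage velocity v = q / n = 0.006706 / 0.16 = 0.04191 m/d
Retardation R = 1 + ρ_b·K_d/n = 1 + 1.61×3.9/0.16 = 40.24
Contaminant velocity v_c = v/R = 0.04191/40.24 = 0.001041 m/d
t = L/v_c = 1950/0.001041 = 1.872e6 d
   = 1.872e6/365 = 5130 yr

5130 years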